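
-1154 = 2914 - 4068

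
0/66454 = 0   =  0.00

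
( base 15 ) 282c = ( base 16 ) 2190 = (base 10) 8592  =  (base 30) 9GC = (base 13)3bac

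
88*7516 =661408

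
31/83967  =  31/83967 =0.00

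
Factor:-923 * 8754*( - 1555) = 2^1*3^1 * 5^1*13^1*71^1*311^1*1459^1 = 12564309810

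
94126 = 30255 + 63871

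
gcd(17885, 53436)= 73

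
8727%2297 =1836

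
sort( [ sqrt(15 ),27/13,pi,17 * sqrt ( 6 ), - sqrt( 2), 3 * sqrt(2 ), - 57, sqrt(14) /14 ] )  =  [-57, - sqrt( 2),sqrt( 14 ) /14, 27/13, pi,sqrt( 15 ),3 * sqrt (2), 17*sqrt( 6) ] 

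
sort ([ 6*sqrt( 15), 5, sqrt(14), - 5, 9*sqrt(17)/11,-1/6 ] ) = [ - 5, - 1/6,9 * sqrt(17 )/11,  sqrt(14),5,6*sqrt(15 ) ]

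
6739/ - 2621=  - 6739/2621= - 2.57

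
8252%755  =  702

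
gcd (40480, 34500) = 460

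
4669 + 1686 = 6355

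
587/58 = 10 + 7/58 = 10.12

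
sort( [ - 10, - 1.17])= [ - 10,  -  1.17]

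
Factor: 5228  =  2^2*1307^1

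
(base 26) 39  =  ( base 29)30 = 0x57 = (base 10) 87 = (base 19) 4B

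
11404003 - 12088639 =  - 684636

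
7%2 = 1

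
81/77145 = 27/25715 = 0.00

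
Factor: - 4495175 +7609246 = 3114071 = 547^1*5693^1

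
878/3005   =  878/3005 = 0.29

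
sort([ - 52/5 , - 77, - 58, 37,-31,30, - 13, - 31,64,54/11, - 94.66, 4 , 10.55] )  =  [ - 94.66, - 77, - 58, - 31, - 31,-13, - 52/5,4,54/11,10.55, 30, 37,64]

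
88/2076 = 22/519 = 0.04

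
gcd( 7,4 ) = 1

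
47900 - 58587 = -10687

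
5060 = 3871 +1189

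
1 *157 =157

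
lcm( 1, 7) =7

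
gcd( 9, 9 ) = 9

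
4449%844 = 229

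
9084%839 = 694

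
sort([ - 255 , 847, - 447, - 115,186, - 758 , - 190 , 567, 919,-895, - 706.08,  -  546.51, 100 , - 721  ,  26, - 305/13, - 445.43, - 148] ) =[ - 895, - 758, - 721  , - 706.08, - 546.51 , - 447, - 445.43  , - 255 , - 190, - 148, - 115, - 305/13,26,100, 186 , 567,847,919]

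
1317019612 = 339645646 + 977373966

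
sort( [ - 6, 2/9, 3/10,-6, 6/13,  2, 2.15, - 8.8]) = [ - 8.8, -6,  -  6, 2/9, 3/10, 6/13,2,2.15]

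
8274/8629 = 8274/8629 = 0.96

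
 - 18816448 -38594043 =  - 57410491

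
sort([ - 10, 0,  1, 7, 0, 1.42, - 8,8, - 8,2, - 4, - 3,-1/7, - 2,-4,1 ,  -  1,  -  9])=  [ - 10, - 9, -8, - 8, - 4, - 4, - 3, - 2, - 1,-1/7, 0,0,  1, 1,1.42, 2,7, 8] 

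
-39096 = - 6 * 6516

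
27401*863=23647063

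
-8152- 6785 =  - 14937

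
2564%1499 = 1065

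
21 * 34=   714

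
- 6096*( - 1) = 6096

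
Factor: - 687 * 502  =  -344874 = - 2^1*3^1*229^1*251^1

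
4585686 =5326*861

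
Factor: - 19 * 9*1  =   - 171 = - 3^2*19^1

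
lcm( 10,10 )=10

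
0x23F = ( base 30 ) j5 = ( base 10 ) 575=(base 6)2355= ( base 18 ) 1DH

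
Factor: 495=3^2 * 5^1* 11^1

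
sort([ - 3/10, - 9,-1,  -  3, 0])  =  [- 9, - 3, - 1, - 3/10, 0] 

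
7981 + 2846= 10827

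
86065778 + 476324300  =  562390078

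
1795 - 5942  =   - 4147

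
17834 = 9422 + 8412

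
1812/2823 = 604/941 = 0.64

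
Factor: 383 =383^1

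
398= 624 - 226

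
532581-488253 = 44328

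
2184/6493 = 2184/6493 = 0.34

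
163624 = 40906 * 4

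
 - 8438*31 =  - 261578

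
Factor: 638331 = 3^1 * 212777^1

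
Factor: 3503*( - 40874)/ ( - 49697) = 2^1*31^1 * 107^1*113^1 * 191^1 * 49697^( - 1) =143181622/49697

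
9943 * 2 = 19886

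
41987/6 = 41987/6 = 6997.83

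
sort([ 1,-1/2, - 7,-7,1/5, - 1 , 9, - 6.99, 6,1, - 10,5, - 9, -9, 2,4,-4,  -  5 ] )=[- 10, - 9, - 9,-7, - 7, - 6.99,-5,  -  4, - 1, - 1/2,1/5, 1, 1, 2,4, 5, 6,9]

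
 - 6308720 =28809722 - 35118442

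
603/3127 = 603/3127 = 0.19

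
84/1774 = 42/887 = 0.05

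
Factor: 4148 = 2^2*17^1*61^1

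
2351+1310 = 3661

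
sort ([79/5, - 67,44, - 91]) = [-91,-67, 79/5,44] 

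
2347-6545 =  - 4198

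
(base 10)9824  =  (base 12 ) 5828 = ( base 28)CEO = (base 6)113252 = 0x2660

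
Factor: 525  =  3^1*5^2*7^1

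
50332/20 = 12583/5 =2516.60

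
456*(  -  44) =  - 20064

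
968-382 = 586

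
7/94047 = 7/94047 = 0.00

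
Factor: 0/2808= 0 = 0^1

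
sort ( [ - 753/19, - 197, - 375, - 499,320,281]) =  [-499, - 375, - 197, - 753/19 , 281,320] 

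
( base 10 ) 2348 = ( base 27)35Q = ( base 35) 1w3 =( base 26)3c8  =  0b100100101100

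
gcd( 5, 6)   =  1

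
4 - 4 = 0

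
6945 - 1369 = 5576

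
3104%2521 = 583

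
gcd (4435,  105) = 5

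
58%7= 2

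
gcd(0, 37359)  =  37359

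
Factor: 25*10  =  250 =2^1*5^3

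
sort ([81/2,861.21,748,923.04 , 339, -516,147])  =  [ - 516,81/2 , 147,339, 748, 861.21, 923.04 ]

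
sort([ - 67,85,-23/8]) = [ - 67, - 23/8, 85 ]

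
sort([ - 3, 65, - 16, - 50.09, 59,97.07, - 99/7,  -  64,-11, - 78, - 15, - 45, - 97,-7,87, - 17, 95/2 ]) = [ - 97, - 78, - 64 , - 50.09,-45, - 17, - 16, - 15,-99/7, - 11 , - 7,-3, 95/2, 59 , 65,87,97.07]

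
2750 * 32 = 88000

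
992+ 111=1103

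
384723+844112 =1228835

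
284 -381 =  - 97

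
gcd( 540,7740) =180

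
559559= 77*7267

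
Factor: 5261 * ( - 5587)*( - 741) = 3^1*13^1*19^1*37^1*151^1*5261^1   =  21780366387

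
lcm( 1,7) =7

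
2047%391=92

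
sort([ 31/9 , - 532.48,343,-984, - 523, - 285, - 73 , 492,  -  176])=[ - 984 , - 532.48,  -  523, - 285,  -  176,-73,31/9,343, 492]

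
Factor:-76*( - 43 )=2^2*19^1*43^1  =  3268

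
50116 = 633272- 583156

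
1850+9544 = 11394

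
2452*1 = 2452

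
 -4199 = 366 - 4565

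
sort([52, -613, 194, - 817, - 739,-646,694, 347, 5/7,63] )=[-817, - 739,-646,-613,5/7,52,63,194, 347,  694]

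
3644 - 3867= - 223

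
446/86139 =446/86139 = 0.01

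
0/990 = 0 = 0.00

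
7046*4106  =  28930876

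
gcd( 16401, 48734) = 7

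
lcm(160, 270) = 4320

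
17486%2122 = 510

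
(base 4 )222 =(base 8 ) 52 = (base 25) 1h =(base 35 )17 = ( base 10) 42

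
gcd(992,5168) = 16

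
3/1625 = 3/1625 = 0.00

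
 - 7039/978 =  - 7039/978 = - 7.20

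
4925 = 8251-3326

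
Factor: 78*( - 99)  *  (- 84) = 648648= 2^3*3^4*7^1  *  11^1*13^1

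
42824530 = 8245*5194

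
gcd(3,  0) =3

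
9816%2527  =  2235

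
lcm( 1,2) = 2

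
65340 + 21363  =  86703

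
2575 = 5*515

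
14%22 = 14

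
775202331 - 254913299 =520289032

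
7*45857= 320999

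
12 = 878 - 866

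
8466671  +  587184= 9053855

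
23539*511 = 12028429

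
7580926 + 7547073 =15127999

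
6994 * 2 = 13988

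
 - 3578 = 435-4013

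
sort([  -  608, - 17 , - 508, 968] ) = [ -608, - 508,-17,968 ]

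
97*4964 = 481508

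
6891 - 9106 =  - 2215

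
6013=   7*859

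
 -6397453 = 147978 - 6545431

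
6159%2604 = 951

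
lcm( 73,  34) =2482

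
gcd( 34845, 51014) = 23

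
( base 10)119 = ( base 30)3t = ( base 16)77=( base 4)1313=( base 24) 4n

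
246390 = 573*430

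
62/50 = 31/25 = 1.24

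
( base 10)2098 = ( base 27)2nj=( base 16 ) 832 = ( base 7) 6055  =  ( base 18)68a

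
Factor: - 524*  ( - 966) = 2^3*3^1 * 7^1 * 23^1 * 131^1 = 506184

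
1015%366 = 283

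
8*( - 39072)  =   - 312576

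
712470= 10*71247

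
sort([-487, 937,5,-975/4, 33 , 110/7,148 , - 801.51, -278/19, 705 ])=[-801.51, - 487, - 975/4,-278/19,5,110/7 , 33,148, 705,937 ] 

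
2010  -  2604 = - 594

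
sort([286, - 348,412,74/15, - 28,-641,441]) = [ - 641, - 348, - 28,  74/15, 286,412 , 441 ]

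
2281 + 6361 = 8642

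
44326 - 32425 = 11901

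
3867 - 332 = 3535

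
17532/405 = 1948/45 = 43.29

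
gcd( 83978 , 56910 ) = 2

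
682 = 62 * 11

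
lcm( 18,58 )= 522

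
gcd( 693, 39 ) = 3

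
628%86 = 26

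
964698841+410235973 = 1374934814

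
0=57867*0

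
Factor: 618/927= 2/3 = 2^1*3^( -1 )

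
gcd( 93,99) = 3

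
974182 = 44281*22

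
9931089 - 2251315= 7679774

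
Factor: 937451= 59^1*15889^1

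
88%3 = 1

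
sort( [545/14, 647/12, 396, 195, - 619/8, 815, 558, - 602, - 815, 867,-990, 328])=[-990,-815,-602, - 619/8, 545/14,  647/12, 195, 328, 396,558, 815,867]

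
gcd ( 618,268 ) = 2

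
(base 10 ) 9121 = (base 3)110111211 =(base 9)13454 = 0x23a1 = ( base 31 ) 9f7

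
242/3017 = 242/3017 = 0.08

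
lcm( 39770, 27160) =1113560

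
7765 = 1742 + 6023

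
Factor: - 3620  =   - 2^2*5^1*181^1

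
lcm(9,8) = 72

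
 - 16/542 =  - 8/271 = - 0.03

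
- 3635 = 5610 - 9245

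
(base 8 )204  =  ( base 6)340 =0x84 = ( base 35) 3R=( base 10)132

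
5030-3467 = 1563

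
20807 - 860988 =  - 840181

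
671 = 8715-8044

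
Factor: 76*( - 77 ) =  - 5852 = - 2^2*7^1*11^1*19^1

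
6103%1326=799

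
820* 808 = 662560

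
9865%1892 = 405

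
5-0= 5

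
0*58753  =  0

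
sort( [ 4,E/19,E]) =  [ E/19,E,4 ]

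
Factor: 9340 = 2^2*5^1*467^1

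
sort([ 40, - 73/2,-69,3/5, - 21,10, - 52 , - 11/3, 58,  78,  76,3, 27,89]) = [ - 69, - 52, - 73/2, - 21, - 11/3,3/5,  3,  10, 27,40, 58,76,78, 89] 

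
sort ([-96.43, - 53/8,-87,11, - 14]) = [  -  96.43,-87, - 14, - 53/8, 11]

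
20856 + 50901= 71757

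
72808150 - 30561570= 42246580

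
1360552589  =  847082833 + 513469756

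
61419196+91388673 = 152807869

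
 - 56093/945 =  - 60 + 607/945= - 59.36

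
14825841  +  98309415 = 113135256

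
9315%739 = 447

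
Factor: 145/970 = 2^( - 1)*29^1*97^( -1) = 29/194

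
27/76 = 27/76 = 0.36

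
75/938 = 75/938 = 0.08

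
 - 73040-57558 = - 130598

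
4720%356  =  92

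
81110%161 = 127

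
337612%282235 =55377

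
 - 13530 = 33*( - 410)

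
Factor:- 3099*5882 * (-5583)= 101768699394  =  2^1 * 3^2*17^1*173^1*1033^1 *1861^1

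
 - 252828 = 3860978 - 4113806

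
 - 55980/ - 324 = 1555/9 = 172.78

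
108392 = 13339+95053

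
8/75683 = 8/75683  =  0.00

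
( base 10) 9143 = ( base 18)1A3H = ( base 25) EFI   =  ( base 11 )6962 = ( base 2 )10001110110111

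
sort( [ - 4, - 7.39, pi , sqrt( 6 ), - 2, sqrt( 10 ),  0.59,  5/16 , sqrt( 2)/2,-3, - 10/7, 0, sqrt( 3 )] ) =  [ - 7.39, - 4, - 3,-2 , - 10/7  ,  0,5/16, 0.59, sqrt( 2)/2,sqrt (3),sqrt( 6 ),pi,  sqrt(10 ) ]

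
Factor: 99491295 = 3^1 * 5^1*409^1*16217^1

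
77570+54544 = 132114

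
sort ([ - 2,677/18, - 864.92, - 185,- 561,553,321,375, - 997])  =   [ - 997, - 864.92, - 561, - 185, - 2 , 677/18 , 321 , 375,553 ] 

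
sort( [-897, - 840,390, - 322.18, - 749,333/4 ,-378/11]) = [-897, - 840, - 749, - 322.18, - 378/11,333/4, 390]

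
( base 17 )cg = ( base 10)220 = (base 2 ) 11011100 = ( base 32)6s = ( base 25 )8k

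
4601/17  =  270 + 11/17 = 270.65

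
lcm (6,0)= 0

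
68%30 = 8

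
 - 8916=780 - 9696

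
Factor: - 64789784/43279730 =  - 2^2*5^( - 1) * 13^(-1) *107^1*75689^1 * 332921^ ( - 1) = - 32394892/21639865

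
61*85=5185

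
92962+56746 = 149708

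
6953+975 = 7928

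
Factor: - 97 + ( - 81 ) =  - 178 = - 2^1*89^1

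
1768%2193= 1768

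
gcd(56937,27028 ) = 1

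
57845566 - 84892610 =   -  27047044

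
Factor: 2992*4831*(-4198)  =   - 2^5*11^1*17^1 * 2099^1 * 4831^1 = - 60679369696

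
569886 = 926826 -356940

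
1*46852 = 46852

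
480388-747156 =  - 266768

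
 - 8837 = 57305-66142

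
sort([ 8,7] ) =[ 7, 8 ] 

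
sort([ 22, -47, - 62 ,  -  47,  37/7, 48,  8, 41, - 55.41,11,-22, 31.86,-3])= [ - 62, - 55.41, - 47, - 47,  -  22, - 3, 37/7, 8, 11,22, 31.86, 41 , 48]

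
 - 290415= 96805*( - 3)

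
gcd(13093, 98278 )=1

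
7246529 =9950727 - 2704198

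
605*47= 28435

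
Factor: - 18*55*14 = -2^2* 3^2 * 5^1*7^1*11^1 = - 13860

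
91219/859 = 91219/859 = 106.19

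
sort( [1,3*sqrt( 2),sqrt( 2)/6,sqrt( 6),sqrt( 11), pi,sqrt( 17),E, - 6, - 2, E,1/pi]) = [ - 6, - 2, sqrt(2 ) /6, 1/pi,1,sqrt( 6 ), E,E,pi,sqrt( 11 ), sqrt(17 ),3*sqrt(2 )] 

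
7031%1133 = 233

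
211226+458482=669708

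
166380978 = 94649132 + 71731846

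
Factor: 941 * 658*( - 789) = -2^1*3^1*7^1*47^1*263^1*941^1 = -  488531442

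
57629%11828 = 10317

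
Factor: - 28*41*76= - 87248 = -  2^4*7^1*19^1*41^1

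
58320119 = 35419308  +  22900811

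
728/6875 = 728/6875 = 0.11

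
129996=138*942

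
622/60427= 622/60427= 0.01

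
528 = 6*88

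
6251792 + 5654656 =11906448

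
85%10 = 5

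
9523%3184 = 3155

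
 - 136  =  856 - 992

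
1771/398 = 4+179/398 = 4.45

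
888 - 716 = 172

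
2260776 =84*26914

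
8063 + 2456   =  10519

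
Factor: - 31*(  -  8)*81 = 2^3*3^4*31^1 = 20088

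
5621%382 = 273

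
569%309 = 260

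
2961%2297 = 664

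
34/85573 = 34/85573= 0.00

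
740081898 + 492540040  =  1232621938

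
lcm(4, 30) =60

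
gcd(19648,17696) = 32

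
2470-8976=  - 6506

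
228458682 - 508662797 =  - 280204115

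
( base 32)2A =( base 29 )2G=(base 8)112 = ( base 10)74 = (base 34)26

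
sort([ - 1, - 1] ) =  [ - 1, - 1 ] 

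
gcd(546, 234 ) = 78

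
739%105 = 4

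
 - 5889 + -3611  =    -  9500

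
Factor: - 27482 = - 2^1*7^1*13^1*151^1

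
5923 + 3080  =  9003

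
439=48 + 391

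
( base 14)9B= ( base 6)345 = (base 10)137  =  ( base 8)211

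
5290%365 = 180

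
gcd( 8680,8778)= 14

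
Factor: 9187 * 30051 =276078537=3^4*7^1*53^1*9187^1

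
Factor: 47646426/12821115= 15882142/4273705 = 2^1*5^(-1 )*397^( - 1) *439^1*2153^( - 1) *18089^1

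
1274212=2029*628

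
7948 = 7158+790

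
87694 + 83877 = 171571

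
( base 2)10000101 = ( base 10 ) 133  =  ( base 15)8d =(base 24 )5D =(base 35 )3s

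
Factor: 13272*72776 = 2^6*3^1*7^1*11^1*79^1*827^1 = 965883072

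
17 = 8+9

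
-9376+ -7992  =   - 17368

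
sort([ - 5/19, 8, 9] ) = [ - 5/19, 8 , 9]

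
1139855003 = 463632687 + 676222316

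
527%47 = 10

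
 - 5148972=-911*5652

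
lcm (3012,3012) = 3012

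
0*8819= 0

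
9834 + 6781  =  16615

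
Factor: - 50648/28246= - 52/29 = - 2^2*13^1*29^( - 1 )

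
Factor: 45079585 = 5^1*509^1*17713^1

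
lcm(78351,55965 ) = 391755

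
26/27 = 26/27=0.96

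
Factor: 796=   2^2*199^1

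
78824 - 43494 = 35330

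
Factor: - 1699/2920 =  - 2^( - 3)*5^(-1)*73^ ( - 1)*1699^1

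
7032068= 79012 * 89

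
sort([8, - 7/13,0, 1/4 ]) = [ - 7/13, 0,1/4,8]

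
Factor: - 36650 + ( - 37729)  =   - 74379= - 3^1*24793^1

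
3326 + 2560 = 5886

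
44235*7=309645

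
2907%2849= 58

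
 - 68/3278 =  - 34/1639 = -  0.02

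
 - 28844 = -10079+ - 18765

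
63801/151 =422  +  79/151  =  422.52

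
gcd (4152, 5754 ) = 6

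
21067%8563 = 3941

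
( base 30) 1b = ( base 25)1g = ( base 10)41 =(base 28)1d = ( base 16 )29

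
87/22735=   87/22735 = 0.00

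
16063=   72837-56774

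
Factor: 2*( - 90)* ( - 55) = 9900 = 2^2*3^2*5^2 * 11^1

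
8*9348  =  74784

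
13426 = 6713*2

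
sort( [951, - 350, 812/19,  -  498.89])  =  [ - 498.89, - 350,812/19,951] 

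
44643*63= 2812509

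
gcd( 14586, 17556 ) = 66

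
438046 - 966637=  - 528591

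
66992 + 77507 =144499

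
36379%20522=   15857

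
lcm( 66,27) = 594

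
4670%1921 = 828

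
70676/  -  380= -17669/95 = - 185.99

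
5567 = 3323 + 2244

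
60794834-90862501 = - 30067667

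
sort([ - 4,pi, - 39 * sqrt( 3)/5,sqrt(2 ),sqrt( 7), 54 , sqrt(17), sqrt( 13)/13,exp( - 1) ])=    [ - 39 * sqrt( 3 )/5,- 4 , sqrt(13)/13,exp ( - 1 ),sqrt( 2 ),sqrt( 7),  pi, sqrt( 17) , 54]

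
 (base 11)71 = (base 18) 46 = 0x4E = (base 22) 3c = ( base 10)78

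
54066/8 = 6758+1/4 = 6758.25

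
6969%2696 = 1577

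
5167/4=5167/4 = 1291.75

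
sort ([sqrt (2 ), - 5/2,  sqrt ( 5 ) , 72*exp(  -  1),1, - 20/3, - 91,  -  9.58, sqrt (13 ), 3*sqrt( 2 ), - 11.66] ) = [ - 91, - 11.66, - 9.58, - 20/3,  -  5/2,1 , sqrt( 2),sqrt( 5),sqrt(13),3*sqrt(2 ),  72*exp( -1 )] 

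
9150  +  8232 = 17382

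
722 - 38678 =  - 37956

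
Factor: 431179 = 7^1*31^1*1987^1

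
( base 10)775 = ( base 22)1d5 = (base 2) 1100000111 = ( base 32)o7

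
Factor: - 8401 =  - 31^1 * 271^1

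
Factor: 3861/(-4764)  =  -2^( - 2)*3^2 * 11^1 * 13^1 * 397^( - 1 )  =  -1287/1588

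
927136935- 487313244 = 439823691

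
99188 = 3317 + 95871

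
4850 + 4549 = 9399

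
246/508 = 123/254=0.48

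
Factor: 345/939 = 5^1*23^1*313^ ( - 1) = 115/313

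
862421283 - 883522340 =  - 21101057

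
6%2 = 0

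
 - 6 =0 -6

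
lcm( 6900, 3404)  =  255300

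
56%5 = 1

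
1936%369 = 91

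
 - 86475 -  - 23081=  - 63394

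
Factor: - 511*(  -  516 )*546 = 2^3 * 3^2 *7^2  *13^1*43^1*73^1 =143967096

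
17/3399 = 17/3399 = 0.01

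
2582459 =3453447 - 870988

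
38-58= - 20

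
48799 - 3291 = 45508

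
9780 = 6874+2906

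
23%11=1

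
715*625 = 446875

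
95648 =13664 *7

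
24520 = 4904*5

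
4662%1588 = 1486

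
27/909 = 3/101 = 0.03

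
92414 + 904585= 996999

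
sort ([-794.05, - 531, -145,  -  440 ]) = [ - 794.05,  -  531 , - 440 , - 145] 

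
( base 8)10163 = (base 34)3LT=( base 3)12202222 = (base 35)3fb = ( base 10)4211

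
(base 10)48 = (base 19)2a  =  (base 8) 60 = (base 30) 1I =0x30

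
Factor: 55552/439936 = 62/491 = 2^1*31^1*491^( -1) 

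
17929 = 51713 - 33784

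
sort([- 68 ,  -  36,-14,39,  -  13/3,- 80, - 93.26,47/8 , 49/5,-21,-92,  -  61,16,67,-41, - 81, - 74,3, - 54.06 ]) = [ - 93.26 ,- 92, - 81 ,  -  80, - 74, -68 , - 61,-54.06,- 41, - 36, - 21, - 14, - 13/3,3,  47/8,49/5 , 16, 39,67] 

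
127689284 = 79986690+47702594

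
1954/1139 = 1954/1139= 1.72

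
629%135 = 89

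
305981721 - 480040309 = - 174058588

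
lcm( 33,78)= 858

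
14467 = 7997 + 6470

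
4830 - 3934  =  896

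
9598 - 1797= 7801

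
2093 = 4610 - 2517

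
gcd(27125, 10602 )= 31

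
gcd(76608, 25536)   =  25536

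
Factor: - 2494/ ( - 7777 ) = 2^1*7^( - 1)*11^( - 1 )*29^1*43^1*101^( - 1 )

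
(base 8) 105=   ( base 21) 36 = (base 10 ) 69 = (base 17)41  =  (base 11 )63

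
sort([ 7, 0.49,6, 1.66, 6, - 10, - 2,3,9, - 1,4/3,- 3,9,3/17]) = [ - 10,-3,  -  2,  -  1, 3/17, 0.49, 4/3, 1.66, 3, 6, 6 , 7, 9, 9]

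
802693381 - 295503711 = 507189670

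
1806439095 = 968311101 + 838127994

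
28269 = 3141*9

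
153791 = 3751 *41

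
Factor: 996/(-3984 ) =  - 2^( - 2)= - 1/4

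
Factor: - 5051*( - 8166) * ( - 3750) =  - 2^2*3^2*5^4*1361^1*5051^1 = - 154674247500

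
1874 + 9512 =11386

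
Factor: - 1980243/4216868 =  - 2^( - 2 )*3^2*31^(  -  2 )*61^1*1097^( - 1 )*3607^1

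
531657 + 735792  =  1267449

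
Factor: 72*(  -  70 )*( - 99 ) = 2^4*3^4*5^1 * 7^1 * 11^1 =498960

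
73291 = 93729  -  20438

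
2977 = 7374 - 4397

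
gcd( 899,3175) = 1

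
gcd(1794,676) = 26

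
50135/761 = 50135/761=65.88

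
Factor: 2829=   3^1*23^1*41^1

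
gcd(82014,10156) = 2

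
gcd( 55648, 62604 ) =6956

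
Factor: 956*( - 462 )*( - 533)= 235411176 = 2^3*3^1*7^1*11^1*13^1*41^1*239^1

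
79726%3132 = 1426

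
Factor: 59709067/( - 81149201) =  - 7^(  -  1) * 11^1*53^(- 2) * 257^1 *4127^(-1) * 21121^1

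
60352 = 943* 64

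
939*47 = 44133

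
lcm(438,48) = 3504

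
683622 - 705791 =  - 22169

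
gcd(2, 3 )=1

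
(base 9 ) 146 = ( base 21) 5i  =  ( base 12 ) A3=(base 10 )123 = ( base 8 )173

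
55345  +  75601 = 130946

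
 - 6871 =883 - 7754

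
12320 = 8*1540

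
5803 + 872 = 6675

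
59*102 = 6018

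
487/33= 14+25/33 =14.76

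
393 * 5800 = 2279400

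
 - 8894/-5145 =8894/5145 = 1.73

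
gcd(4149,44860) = 1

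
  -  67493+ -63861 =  - 131354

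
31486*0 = 0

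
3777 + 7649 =11426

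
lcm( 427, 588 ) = 35868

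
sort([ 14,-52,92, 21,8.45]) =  [ - 52,8.45 , 14,21, 92]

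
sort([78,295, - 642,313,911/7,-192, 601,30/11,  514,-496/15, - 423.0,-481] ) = [-642,  -  481,-423.0,-192, - 496/15, 30/11, 78, 911/7,  295, 313, 514,601]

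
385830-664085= - 278255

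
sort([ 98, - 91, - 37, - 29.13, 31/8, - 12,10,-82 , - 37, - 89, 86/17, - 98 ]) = [ - 98,-91, - 89, - 82, - 37, - 37, - 29.13, - 12,31/8, 86/17, 10,98]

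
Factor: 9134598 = 2^1 * 3^1 * 11^1 * 138403^1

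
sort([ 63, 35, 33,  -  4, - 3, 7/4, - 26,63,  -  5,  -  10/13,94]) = [  -  26, - 5, - 4,  -  3, - 10/13 , 7/4, 33, 35, 63, 63, 94 ] 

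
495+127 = 622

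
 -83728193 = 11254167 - 94982360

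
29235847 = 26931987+2303860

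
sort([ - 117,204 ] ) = [ - 117, 204 ] 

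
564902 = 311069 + 253833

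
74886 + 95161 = 170047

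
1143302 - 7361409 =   -  6218107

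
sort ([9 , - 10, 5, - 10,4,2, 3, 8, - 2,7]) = [ - 10, - 10, - 2, 2, 3,4, 5, 7, 8, 9 ]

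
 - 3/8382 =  - 1 + 2793/2794 = - 0.00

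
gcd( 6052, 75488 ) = 4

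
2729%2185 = 544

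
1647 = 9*183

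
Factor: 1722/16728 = 2^(-2 ) * 7^1*17^( - 1)  =  7/68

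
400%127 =19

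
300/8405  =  60/1681 = 0.04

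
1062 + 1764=2826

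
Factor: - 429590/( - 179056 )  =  2^( - 3 )*5^1*7^1*17^1*31^( - 1 ) = 595/248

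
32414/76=426 + 1/2 =426.50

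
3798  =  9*422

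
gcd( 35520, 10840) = 40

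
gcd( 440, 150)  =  10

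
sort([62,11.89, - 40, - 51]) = [ - 51,-40, 11.89,62 ] 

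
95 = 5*19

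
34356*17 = 584052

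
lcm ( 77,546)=6006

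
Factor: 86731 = 43^1*2017^1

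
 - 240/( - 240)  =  1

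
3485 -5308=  - 1823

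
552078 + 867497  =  1419575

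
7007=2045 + 4962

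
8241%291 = 93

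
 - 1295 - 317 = - 1612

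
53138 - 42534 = 10604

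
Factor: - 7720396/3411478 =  - 3860198/1705739  =  - 2^1*7^( - 3 )*4973^( - 1 )* 1930099^1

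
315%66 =51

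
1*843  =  843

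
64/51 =1+13/51 =1.25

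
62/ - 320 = - 31/160 = - 0.19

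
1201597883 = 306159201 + 895438682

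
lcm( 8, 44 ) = 88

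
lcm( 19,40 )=760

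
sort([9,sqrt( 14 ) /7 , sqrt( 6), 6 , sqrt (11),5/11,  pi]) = [5/11,sqrt( 14 ) /7 , sqrt( 6 ), pi,sqrt ( 11 ) , 6, 9 ]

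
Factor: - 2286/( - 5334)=3^1*7^ ( - 1 ) = 3/7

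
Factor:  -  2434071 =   -  3^1*19^1*42703^1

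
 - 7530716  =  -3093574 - 4437142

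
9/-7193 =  - 1 + 7184/7193 = - 0.00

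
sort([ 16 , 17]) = [ 16,17]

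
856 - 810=46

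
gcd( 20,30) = 10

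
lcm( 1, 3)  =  3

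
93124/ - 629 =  - 149 + 597/629 = - 148.05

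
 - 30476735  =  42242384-72719119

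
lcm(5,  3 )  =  15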